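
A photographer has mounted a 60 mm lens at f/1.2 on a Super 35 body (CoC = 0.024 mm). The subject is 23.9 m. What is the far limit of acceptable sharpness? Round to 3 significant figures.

Hyperfocal distance H = f²/(N·c) + f = 60²/(1.2 × 0.024) + 60 = 3600/0.0288 + 60 ≈ 125060.0 mm ≈ 125.1 m.
Far limit Df = s·(H − f)/(H − s) = 23900 × (125060.0 − 60) / (125060.0 − 23900) = 23900 × 125000.0 / 101160.0 ≈ 29532 mm ≈ 29.5 m.

29.5 m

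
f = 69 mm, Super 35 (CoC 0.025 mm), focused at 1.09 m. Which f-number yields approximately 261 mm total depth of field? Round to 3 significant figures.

Write h = H − f = f²/(N·c). The thin-lens limits are Dn = s·h/(h + (s−f)) and Df = s·h/(h − (s−f)), so DoF = Df − Dn = 2·s·(s−f)·h / (h² − (s−f)²).
That is a quadratic in h: DoF·h² − 2·s·(s−f)·h − DoF·(s−f)² = 0 ⇒ h = (s−f)·(s + √(s² + DoF²)) / DoF = 1021 × (1090 + √(1090² + 261²)) / 261 = 1021 × (1090 + 1120.81) / 261 ≈ 8648.4 mm.
Then N = f²/(c·h) = 69² / (0.025 × 8648.4) = 4761 / 216.21 ≈ 22.

f/22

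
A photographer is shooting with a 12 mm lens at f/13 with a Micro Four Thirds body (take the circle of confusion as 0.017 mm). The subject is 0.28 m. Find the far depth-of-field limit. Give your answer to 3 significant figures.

476 mm

Hyperfocal distance H = f²/(N·c) + f = 12²/(13 × 0.017) + 12 = 144/0.221 + 12 ≈ 663.6 mm ≈ 0.664 m.
Far limit Df = s·(H − f)/(H − s) = 280 × (663.6 − 12) / (663.6 − 280) = 280 × 651.6 / 383.6 ≈ 475.63 mm.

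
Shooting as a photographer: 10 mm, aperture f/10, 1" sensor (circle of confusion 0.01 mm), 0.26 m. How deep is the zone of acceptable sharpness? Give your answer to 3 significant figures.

Hyperfocal distance H = f²/(N·c) + f = 10²/(10 × 0.01) + 10 = 100/0.1 + 10 ≈ 1010.0 mm ≈ 1.010 m.
Near limit Dn = s·(H − f)/(H + s − 2f) = 260 × (1010.0 − 10) / (1010.0 + 260 − 2 × 10) = 260 × 1000.0 / 1250.0 ≈ 208.00 mm.
Far limit Df = s·(H − f)/(H − s) = 260 × (1010.0 − 10) / (1010.0 − 260) = 260 × 1000.0 / 750.0 ≈ 346.67 mm.
Depth of field = Df − Dn = 346.67 − 208.00 ≈ 138.67 mm.

139 mm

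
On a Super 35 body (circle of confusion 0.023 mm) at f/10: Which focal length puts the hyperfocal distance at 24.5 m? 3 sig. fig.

75.0 mm

From H = f²/(N·c) + f, with f ≪ H: f ≈ √(H·N·c) = √(24500 × 10 × 0.023) = √5635.0 ≈ 75.07 mm.
Exact: f² + N·c·f − N·c·H = 0 ⇒ f = (−N·c + √((N·c)² + 4·N·c·H))/2 = (−0.23 + √22540)/2 ≈ 74.952 mm ≈ 75.0 mm.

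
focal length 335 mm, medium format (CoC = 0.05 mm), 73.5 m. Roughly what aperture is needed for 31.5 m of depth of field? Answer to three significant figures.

Write h = H − f = f²/(N·c). The thin-lens limits are Dn = s·h/(h + (s−f)) and Df = s·h/(h − (s−f)), so DoF = Df − Dn = 2·s·(s−f)·h / (h² − (s−f)²).
That is a quadratic in h: DoF·h² − 2·s·(s−f)·h − DoF·(s−f)² = 0 ⇒ h = (s−f)·(s + √(s² + DoF²)) / DoF = 73165 × (73500 + √(73500² + 31500²)) / 31500 = 73165 × (73500 + 79965.6) / 31500 ≈ 356454 mm.
Then N = f²/(c·h) = 335² / (0.05 × 356454) = 112225 / 17823 ≈ 6.30.

f/6.30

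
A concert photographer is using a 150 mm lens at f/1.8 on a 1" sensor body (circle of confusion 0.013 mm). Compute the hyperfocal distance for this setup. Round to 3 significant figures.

Hyperfocal distance H = f²/(N·c) + f = 150²/(1.8 × 0.013) + 150 = 22500/0.0234 + 150 ≈ 961688.5 mm ≈ 962 m.

962 m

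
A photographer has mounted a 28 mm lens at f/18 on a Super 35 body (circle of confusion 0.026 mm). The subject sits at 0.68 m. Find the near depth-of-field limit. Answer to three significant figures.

489 mm

Hyperfocal distance H = f²/(N·c) + f = 28²/(18 × 0.026) + 28 = 784/0.468 + 28 ≈ 1703.2 mm ≈ 1.703 m.
Near limit Dn = s·(H − f)/(H + s − 2f) = 680 × (1703.2 − 28) / (1703.2 + 680 − 2 × 28) = 680 × 1675.2 / 2327.2 ≈ 489.49 mm.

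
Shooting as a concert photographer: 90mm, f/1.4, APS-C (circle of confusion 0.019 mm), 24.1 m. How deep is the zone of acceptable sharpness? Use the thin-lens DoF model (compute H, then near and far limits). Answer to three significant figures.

3.82 m

Hyperfocal distance H = f²/(N·c) + f = 90²/(1.4 × 0.019) + 90 = 8100/0.0266 + 90 ≈ 304601.3 mm ≈ 304.6 m.
Near limit Dn = s·(H − f)/(H + s − 2f) = 24100 × (304601.3 − 90) / (304601.3 + 24100 − 2 × 90) = 24100 × 304511.3 / 328521.3 ≈ 22338.6 mm.
Far limit Df = s·(H − f)/(H − s) = 24100 × (304601.3 − 90) / (304601.3 − 24100) = 24100 × 304511.3 / 280501.3 ≈ 26162.9 mm.
Depth of field = Df − Dn = 26162.9 − 22338.6 ≈ 3824.3 mm ≈ 3.82 m.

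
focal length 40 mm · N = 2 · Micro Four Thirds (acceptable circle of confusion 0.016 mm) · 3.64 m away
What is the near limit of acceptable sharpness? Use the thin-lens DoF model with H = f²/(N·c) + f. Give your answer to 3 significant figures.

Hyperfocal distance H = f²/(N·c) + f = 40²/(2 × 0.016) + 40 = 1600/0.032 + 40 ≈ 50040.0 mm ≈ 50.04 m.
Near limit Dn = s·(H − f)/(H + s − 2f) = 3640 × (50040.0 − 40) / (50040.0 + 3640 − 2 × 40) = 3640 × 50000.0 / 53600.0 ≈ 3395.5 mm ≈ 3.40 m.

3.40 m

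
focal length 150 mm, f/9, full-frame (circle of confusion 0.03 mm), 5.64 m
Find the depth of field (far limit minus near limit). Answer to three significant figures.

Hyperfocal distance H = f²/(N·c) + f = 150²/(9 × 0.03) + 150 = 22500/0.27 + 150 ≈ 83483.3 mm ≈ 83.48 m.
Near limit Dn = s·(H − f)/(H + s − 2f) = 5640 × (83483.3 − 150) / (83483.3 + 5640 − 2 × 150) = 5640 × 83333.3 / 88823.3 ≈ 5291.40 mm.
Far limit Df = s·(H − f)/(H − s) = 5640 × (83483.3 − 150) / (83483.3 − 5640) = 5640 × 83333.3 / 77843.3 ≈ 6037.77 mm.
Depth of field = Df − Dn = 6037.77 − 5291.40 ≈ 746.37 mm ≈ 0.746 m.

0.746 m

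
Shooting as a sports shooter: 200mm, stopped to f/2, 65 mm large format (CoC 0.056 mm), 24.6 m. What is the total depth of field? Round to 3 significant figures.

3.38 m

Hyperfocal distance H = f²/(N·c) + f = 200²/(2 × 0.056) + 200 = 40000/0.112 + 200 ≈ 357342.9 mm ≈ 357.3 m.
Near limit Dn = s·(H − f)/(H + s − 2f) = 24600 × (357342.9 − 200) / (357342.9 + 24600 − 2 × 200) = 24600 × 357142.9 / 381542.9 ≈ 23026.8 mm.
Far limit Df = s·(H − f)/(H − s) = 24600 × (357342.9 − 200) / (357342.9 − 24600) = 24600 × 357142.9 / 332742.9 ≈ 26403.9 mm.
Depth of field = Df − Dn = 26403.9 − 23026.8 ≈ 3377.1 mm ≈ 3.38 m.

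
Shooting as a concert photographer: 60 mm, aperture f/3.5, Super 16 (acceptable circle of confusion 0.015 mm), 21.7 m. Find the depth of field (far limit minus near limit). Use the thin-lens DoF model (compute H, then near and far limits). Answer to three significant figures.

Hyperfocal distance H = f²/(N·c) + f = 60²/(3.5 × 0.015) + 60 = 3600/0.0525 + 60 ≈ 68631.4 mm ≈ 68.63 m.
Near limit Dn = s·(H − f)/(H + s − 2f) = 21700 × (68631.4 − 60) / (68631.4 + 21700 − 2 × 60) = 21700 × 68571.4 / 90211.4 ≈ 16495 mm.
Far limit Df = s·(H − f)/(H − s) = 21700 × (68631.4 − 60) / (68631.4 − 21700) = 21700 × 68571.4 / 46931.4 ≈ 31706 mm.
Depth of field = Df − Dn = 31706 − 16495 ≈ 15211 mm ≈ 15.2 m.

15.2 m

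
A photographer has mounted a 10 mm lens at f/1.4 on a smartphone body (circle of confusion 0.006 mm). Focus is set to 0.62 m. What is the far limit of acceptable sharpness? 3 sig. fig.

Hyperfocal distance H = f²/(N·c) + f = 10²/(1.4 × 0.006) + 10 = 100/0.0084 + 10 ≈ 11914.8 mm ≈ 11.91 m.
Far limit Df = s·(H − f)/(H − s) = 620 × (11914.8 − 10) / (11914.8 − 620) = 620 × 11904.8 / 11294.8 ≈ 653.48 mm ≈ 0.653 m.

0.653 m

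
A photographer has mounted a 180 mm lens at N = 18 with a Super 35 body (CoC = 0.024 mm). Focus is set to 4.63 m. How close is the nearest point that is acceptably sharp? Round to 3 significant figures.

4.37 m

Hyperfocal distance H = f²/(N·c) + f = 180²/(18 × 0.024) + 180 = 32400/0.432 + 180 ≈ 75180.0 mm ≈ 75.18 m.
Near limit Dn = s·(H − f)/(H + s − 2f) = 4630 × (75180.0 − 180) / (75180.0 + 4630 − 2 × 180) = 4630 × 75000.0 / 79450.0 ≈ 4370.7 mm ≈ 4.37 m.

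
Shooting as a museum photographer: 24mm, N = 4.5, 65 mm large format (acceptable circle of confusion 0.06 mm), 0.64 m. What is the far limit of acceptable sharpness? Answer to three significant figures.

0.900 m

Hyperfocal distance H = f²/(N·c) + f = 24²/(4.5 × 0.06) + 24 = 576/0.27 + 24 ≈ 2157.3 mm ≈ 2.157 m.
Far limit Df = s·(H − f)/(H − s) = 640 × (2157.3 − 24) / (2157.3 − 640) = 640 × 2133.3 / 1517.3 ≈ 899.82 mm ≈ 0.900 m.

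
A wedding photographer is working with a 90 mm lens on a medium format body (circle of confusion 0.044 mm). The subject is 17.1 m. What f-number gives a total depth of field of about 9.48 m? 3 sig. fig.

f/2.80

Write h = H − f = f²/(N·c). The thin-lens limits are Dn = s·h/(h + (s−f)) and Df = s·h/(h − (s−f)), so DoF = Df − Dn = 2·s·(s−f)·h / (h² − (s−f)²).
That is a quadratic in h: DoF·h² − 2·s·(s−f)·h − DoF·(s−f)² = 0 ⇒ h = (s−f)·(s + √(s² + DoF²)) / DoF = 17010 × (17100 + √(17100² + 9480²)) / 9480 = 17010 × (17100 + 19552.0) / 9480 ≈ 65765 mm.
Then N = f²/(c·h) = 90² / (0.044 × 65765) = 8100 / 2893.7 ≈ 2.80.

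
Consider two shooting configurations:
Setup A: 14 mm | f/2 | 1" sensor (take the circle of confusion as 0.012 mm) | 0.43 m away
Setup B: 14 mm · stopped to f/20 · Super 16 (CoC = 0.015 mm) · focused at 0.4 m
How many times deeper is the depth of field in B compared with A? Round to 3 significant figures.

Setup A: H = 14²/(2×0.012) + 14 ≈ 8180.7 mm; DoF = Df − Dn = 453.079 − 409.158 ≈ 43.921 mm.
Setup B: H = 14²/(20×0.015) + 14 ≈ 667.3 mm; DoF = Df − Dn = 977.56 − 251.44 ≈ 726.12 mm.
Ratio = 726.12 / 43.921 ≈ 16.5.

16.5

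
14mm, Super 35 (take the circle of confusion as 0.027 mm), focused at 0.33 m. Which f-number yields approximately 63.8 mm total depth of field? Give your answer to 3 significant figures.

f/2.20

Write h = H − f = f²/(N·c). The thin-lens limits are Dn = s·h/(h + (s−f)) and Df = s·h/(h − (s−f)), so DoF = Df − Dn = 2·s·(s−f)·h / (h² − (s−f)²).
That is a quadratic in h: DoF·h² − 2·s·(s−f)·h − DoF·(s−f)² = 0 ⇒ h = (s−f)·(s + √(s² + DoF²)) / DoF = 316 × (330 + √(330² + 63.8²)) / 63.8 = 316 × (330 + 336.111) / 63.8 ≈ 3299.2 mm.
Then N = f²/(c·h) = 14² / (0.027 × 3299.2) = 196 / 89.079 ≈ 2.20.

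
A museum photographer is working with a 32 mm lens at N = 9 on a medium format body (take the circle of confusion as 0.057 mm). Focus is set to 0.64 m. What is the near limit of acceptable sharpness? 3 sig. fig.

491 mm

Hyperfocal distance H = f²/(N·c) + f = 32²/(9 × 0.057) + 32 = 1024/0.513 + 32 ≈ 2028.1 mm ≈ 2.028 m.
Near limit Dn = s·(H − f)/(H + s − 2f) = 640 × (2028.1 − 32) / (2028.1 + 640 − 2 × 32) = 640 × 1996.1 / 2604.1 ≈ 490.57 mm.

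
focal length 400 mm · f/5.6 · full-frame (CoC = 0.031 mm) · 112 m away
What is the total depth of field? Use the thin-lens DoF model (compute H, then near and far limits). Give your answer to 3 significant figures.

Hyperfocal distance H = f²/(N·c) + f = 400²/(5.6 × 0.031) + 400 = 160000/0.1736 + 400 ≈ 922059.0 mm ≈ 922.1 m.
Near limit Dn = s·(H − f)/(H + s − 2f) = 112000 × (922059.0 − 400) / (922059.0 + 112000 − 2 × 400) = 112000 × 921659.0 / 1033259.0 ≈ 99903 mm.
Far limit Df = s·(H − f)/(H − s) = 112000 × (922059.0 − 400) / (922059.0 − 112000) = 112000 × 921659.0 / 810059.0 ≈ 127430 mm.
Depth of field = Df − Dn = 127430 − 99903 ≈ 27527 mm ≈ 27.5 m.

27.5 m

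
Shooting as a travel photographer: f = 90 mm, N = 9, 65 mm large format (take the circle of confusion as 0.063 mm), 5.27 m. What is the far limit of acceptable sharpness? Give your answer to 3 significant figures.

Hyperfocal distance H = f²/(N·c) + f = 90²/(9 × 0.063) + 90 = 8100/0.567 + 90 ≈ 14375.7 mm ≈ 14.38 m.
Far limit Df = s·(H − f)/(H − s) = 5270 × (14375.7 − 90) / (14375.7 − 5270) = 5270 × 14285.7 / 9105.7 ≈ 8268.0 mm ≈ 8.27 m.

8.27 m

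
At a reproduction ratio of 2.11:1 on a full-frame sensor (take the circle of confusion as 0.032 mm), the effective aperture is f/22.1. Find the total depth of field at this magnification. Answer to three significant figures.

At magnification m, DoF ≈ 2·N_eff·c/m² = 2 × 22.1 × 0.032 / 2.11² = 1.414 / 4.452 ≈ 0.318 mm.

0.318 mm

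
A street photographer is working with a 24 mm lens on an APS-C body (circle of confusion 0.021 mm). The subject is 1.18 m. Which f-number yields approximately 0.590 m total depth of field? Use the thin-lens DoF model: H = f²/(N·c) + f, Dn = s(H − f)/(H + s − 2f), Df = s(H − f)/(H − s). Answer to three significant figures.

Write h = H − f = f²/(N·c). The thin-lens limits are Dn = s·h/(h + (s−f)) and Df = s·h/(h − (s−f)), so DoF = Df − Dn = 2·s·(s−f)·h / (h² − (s−f)²).
That is a quadratic in h: DoF·h² − 2·s·(s−f)·h − DoF·(s−f)² = 0 ⇒ h = (s−f)·(s + √(s² + DoF²)) / DoF = 1156 × (1180 + √(1180² + 590²)) / 590 = 1156 × (1180 + 1319.28) / 590 ≈ 4896.9 mm.
Then N = f²/(c·h) = 24² / (0.021 × 4896.9) = 576 / 102.83 ≈ 5.60.

f/5.60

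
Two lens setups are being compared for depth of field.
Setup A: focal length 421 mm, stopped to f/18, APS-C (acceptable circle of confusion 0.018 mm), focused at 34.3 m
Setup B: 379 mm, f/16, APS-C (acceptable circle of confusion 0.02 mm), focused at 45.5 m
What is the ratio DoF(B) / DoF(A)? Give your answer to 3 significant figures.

2.17

Setup A: H = 421²/(18×0.018) + 421 ≈ 547461.1 mm; DoF = Df − Dn = 36564.5 − 32299.6 ≈ 4264.9 mm.
Setup B: H = 379²/(16×0.02) + 379 ≈ 449257.1 mm; DoF = Df − Dn = 50584.8 − 41344.1 ≈ 9240.7 mm.
Ratio = 9240.7 / 4264.9 ≈ 2.17.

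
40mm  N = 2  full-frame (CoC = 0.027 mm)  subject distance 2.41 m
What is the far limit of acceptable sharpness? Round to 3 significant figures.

2.62 m

Hyperfocal distance H = f²/(N·c) + f = 40²/(2 × 0.027) + 40 = 1600/0.054 + 40 ≈ 29669.6 mm ≈ 29.67 m.
Far limit Df = s·(H − f)/(H − s) = 2410 × (29669.6 − 40) / (29669.6 − 2410) = 2410 × 29629.6 / 27259.6 ≈ 2619.5 mm ≈ 2.62 m.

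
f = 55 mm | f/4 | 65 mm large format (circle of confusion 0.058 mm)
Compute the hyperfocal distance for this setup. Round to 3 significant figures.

13.1 m

Hyperfocal distance H = f²/(N·c) + f = 55²/(4 × 0.058) + 55 = 3025/0.232 + 55 ≈ 13093.8 mm ≈ 13.1 m.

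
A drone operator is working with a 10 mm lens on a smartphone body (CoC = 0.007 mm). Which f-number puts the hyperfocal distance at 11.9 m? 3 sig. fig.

Rearrange H = f²/(N·c) + f for N: N = f² / ((H − f)·c).
N = 10² / ((11900 − 10) × 0.007) = 100 / 83.23 ≈ 1.20.

f/1.20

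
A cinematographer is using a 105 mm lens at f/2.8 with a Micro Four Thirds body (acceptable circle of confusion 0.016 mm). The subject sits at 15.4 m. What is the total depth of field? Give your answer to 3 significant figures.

1.92 m

Hyperfocal distance H = f²/(N·c) + f = 105²/(2.8 × 0.016) + 105 = 11025/0.0448 + 105 ≈ 246198.8 mm ≈ 246.2 m.
Near limit Dn = s·(H − f)/(H + s − 2f) = 15400 × (246198.8 − 105) / (246198.8 + 15400 − 2 × 105) = 15400 × 246093.8 / 261388.8 ≈ 14498.9 mm.
Far limit Df = s·(H − f)/(H − s) = 15400 × (246198.8 − 105) / (246198.8 − 15400) = 15400 × 246093.8 / 230798.8 ≈ 16420.6 mm.
Depth of field = Df − Dn = 16420.6 − 14498.9 ≈ 1921.7 mm ≈ 1.92 m.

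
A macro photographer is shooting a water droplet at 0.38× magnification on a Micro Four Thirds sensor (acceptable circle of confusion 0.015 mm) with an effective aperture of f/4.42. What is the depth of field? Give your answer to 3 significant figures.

0.918 mm

At magnification m, DoF ≈ 2·N_eff·c/m² = 2 × 4.42 × 0.015 / 0.38² = 0.1326 / 0.1444 ≈ 0.918 mm.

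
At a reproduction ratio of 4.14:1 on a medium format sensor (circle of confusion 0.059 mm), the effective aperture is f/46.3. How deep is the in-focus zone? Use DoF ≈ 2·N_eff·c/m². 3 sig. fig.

At magnification m, DoF ≈ 2·N_eff·c/m² = 2 × 46.3 × 0.059 / 4.14² = 5.463 / 17.14 ≈ 0.319 mm.

0.319 mm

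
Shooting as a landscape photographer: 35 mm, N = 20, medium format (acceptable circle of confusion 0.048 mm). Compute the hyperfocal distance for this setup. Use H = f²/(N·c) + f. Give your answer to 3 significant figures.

1.31 m

Hyperfocal distance H = f²/(N·c) + f = 35²/(20 × 0.048) + 35 = 1225/0.96 + 35 ≈ 1311.0 mm ≈ 1.31 m.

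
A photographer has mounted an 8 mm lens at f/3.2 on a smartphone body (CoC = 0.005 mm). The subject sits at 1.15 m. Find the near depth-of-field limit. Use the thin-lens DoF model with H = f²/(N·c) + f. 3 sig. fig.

Hyperfocal distance H = f²/(N·c) + f = 8²/(3.2 × 0.005) + 8 = 64/0.016 + 8 ≈ 4008.0 mm ≈ 4.008 m.
Near limit Dn = s·(H − f)/(H + s − 2f) = 1150 × (4008.0 − 8) / (4008.0 + 1150 − 2 × 8) = 1150 × 4000.0 / 5142.0 ≈ 894.59 mm ≈ 0.895 m.

0.895 m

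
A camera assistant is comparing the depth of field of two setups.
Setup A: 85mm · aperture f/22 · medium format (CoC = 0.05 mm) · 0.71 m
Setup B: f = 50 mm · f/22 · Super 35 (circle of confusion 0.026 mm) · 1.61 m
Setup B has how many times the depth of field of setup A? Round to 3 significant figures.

9.66

Setup A: H = 85²/(22×0.05) + 85 ≈ 6653.2 mm; DoF = Df − Dn = 784.67 − 648.31 ≈ 136.36 mm.
Setup B: H = 50²/(22×0.026) + 50 ≈ 4420.6 mm; DoF = Df − Dn = 2503.6 − 1186.5 ≈ 1317.1 mm.
Ratio = 1317.1 / 136.36 ≈ 9.66.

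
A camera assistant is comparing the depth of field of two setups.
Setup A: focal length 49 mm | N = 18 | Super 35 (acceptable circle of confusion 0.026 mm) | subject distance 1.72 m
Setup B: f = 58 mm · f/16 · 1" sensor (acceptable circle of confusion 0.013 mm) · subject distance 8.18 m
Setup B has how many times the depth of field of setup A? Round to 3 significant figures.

8.77

Setup A: H = 49²/(18×0.026) + 49 ≈ 5179.3 mm; DoF = Df − Dn = 2550.8 − 1297.4 ≈ 1253.4 mm.
Setup B: H = 58²/(16×0.013) + 58 ≈ 16231.1 mm; DoF = Df − Dn = 16432 − 5445 ≈ 10987 mm.
Ratio = 10987 / 1253.4 ≈ 8.77.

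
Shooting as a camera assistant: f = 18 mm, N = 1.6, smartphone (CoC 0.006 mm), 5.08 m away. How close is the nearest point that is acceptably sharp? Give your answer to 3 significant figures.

Hyperfocal distance H = f²/(N·c) + f = 18²/(1.6 × 0.006) + 18 = 324/0.0096 + 18 ≈ 33768.0 mm ≈ 33.77 m.
Near limit Dn = s·(H − f)/(H + s − 2f) = 5080 × (33768.0 − 18) / (33768.0 + 5080 − 2 × 18) = 5080 × 33750.0 / 38812.0 ≈ 4417.4 mm ≈ 4.42 m.

4.42 m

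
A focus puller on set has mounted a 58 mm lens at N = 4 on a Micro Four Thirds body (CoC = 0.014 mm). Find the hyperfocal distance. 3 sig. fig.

60.1 m

Hyperfocal distance H = f²/(N·c) + f = 58²/(4 × 0.014) + 58 = 3364/0.056 + 58 ≈ 60129.4 mm ≈ 60.1 m.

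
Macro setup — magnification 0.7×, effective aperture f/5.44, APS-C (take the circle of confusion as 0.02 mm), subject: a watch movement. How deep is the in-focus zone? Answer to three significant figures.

0.444 mm

At magnification m, DoF ≈ 2·N_eff·c/m² = 2 × 5.44 × 0.02 / 0.7² = 0.2176 / 0.49 ≈ 0.444 mm.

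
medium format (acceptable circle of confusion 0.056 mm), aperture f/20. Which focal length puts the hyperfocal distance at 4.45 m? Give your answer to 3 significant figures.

70.0 mm

From H = f²/(N·c) + f, with f ≪ H: f ≈ √(H·N·c) = √(4450 × 20 × 0.056) = √4984.0 ≈ 70.60 mm.
Exact: f² + N·c·f − N·c·H = 0 ⇒ f = (−N·c + √((N·c)² + 4·N·c·H))/2 = (−1.12 + √19937)/2 ≈ 70.040 mm ≈ 70.0 mm.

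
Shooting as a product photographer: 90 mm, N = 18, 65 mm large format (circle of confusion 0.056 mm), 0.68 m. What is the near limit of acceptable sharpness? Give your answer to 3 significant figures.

0.633 m

Hyperfocal distance H = f²/(N·c) + f = 90²/(18 × 0.056) + 90 = 8100/1.008 + 90 ≈ 8125.7 mm ≈ 8.126 m.
Near limit Dn = s·(H − f)/(H + s − 2f) = 680 × (8125.7 − 90) / (8125.7 + 680 − 2 × 90) = 680 × 8035.7 / 8625.7 ≈ 633.49 mm ≈ 0.633 m.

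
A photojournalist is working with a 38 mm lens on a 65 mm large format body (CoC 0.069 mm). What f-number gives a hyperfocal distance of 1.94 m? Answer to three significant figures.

Rearrange H = f²/(N·c) + f for N: N = f² / ((H − f)·c).
N = 38² / ((1940 − 38) × 0.069) = 1444 / 131.2 ≈ 11.

f/11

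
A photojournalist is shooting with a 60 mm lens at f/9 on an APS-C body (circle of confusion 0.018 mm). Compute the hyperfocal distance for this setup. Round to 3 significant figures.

22.3 m

Hyperfocal distance H = f²/(N·c) + f = 60²/(9 × 0.018) + 60 = 3600/0.162 + 60 ≈ 22282.2 mm ≈ 22.3 m.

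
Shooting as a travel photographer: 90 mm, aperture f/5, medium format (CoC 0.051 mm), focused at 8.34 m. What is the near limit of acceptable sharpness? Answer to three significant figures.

6.62 m

Hyperfocal distance H = f²/(N·c) + f = 90²/(5 × 0.051) + 90 = 8100/0.255 + 90 ≈ 31854.7 mm ≈ 31.85 m.
Near limit Dn = s·(H − f)/(H + s − 2f) = 8340 × (31854.7 − 90) / (31854.7 + 8340 − 2 × 90) = 8340 × 31764.7 / 40014.7 ≈ 6620.5 mm ≈ 6.62 m.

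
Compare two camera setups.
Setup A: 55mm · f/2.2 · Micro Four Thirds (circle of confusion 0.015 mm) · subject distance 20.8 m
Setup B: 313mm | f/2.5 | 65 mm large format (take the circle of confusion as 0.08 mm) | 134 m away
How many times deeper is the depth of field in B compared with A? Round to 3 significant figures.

7.96

Setup A: H = 55²/(2.2×0.015) + 55 ≈ 91721.7 mm; DoF = Df − Dn = 26884.1 − 16961.5 ≈ 9922.6 mm.
Setup B: H = 313²/(2.5×0.08) + 313 ≈ 490158.0 mm; DoF = Df − Dn = 184298 − 105270 ≈ 79028 mm.
Ratio = 79028 / 9922.6 ≈ 7.96.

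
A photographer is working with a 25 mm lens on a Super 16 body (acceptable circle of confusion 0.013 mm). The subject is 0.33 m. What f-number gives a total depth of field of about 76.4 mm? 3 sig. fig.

f/18

Write h = H − f = f²/(N·c). The thin-lens limits are Dn = s·h/(h + (s−f)) and Df = s·h/(h − (s−f)), so DoF = Df − Dn = 2·s·(s−f)·h / (h² − (s−f)²).
That is a quadratic in h: DoF·h² − 2·s·(s−f)·h − DoF·(s−f)² = 0 ⇒ h = (s−f)·(s + √(s² + DoF²)) / DoF = 305 × (330 + √(330² + 76.4²)) / 76.4 = 305 × (330 + 338.728) / 76.4 ≈ 2669.7 mm.
Then N = f²/(c·h) = 25² / (0.013 × 2669.7) = 625 / 34.706 ≈ 18.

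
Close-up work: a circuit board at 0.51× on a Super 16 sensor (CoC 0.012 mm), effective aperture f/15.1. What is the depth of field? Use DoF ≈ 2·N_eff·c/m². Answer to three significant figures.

At magnification m, DoF ≈ 2·N_eff·c/m² = 2 × 15.1 × 0.012 / 0.51² = 0.3624 / 0.2601 ≈ 1.39 mm.

1.39 mm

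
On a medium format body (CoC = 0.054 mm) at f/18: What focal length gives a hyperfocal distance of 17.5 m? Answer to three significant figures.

From H = f²/(N·c) + f, with f ≪ H: f ≈ √(H·N·c) = √(17500 × 18 × 0.054) = √17010 ≈ 130.4 mm.
The +f correction barely moves this — solving exactly, f² + N·c·f − N·c·H = 0 ⇒ f = (−N·c + √((N·c)² + 4·N·c·H))/2 = (−0.972 + √68041)/2 ≈ 129.94 mm, so f ≈ 130 mm.

130 mm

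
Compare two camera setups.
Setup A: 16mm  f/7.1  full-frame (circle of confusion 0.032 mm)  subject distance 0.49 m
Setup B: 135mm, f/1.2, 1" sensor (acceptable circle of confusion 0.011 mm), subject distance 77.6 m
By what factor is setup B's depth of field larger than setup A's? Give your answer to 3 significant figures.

17.4

Setup A: H = 16²/(7.1×0.032) + 16 ≈ 1142.8 mm; DoF = Df − Dn = 845.81 − 344.91 ≈ 500.90 mm.
Setup B: H = 135²/(1.2×0.011) + 135 ≈ 1380816.8 mm; DoF = Df − Dn = 82212.7 − 73477.4 ≈ 8735.3 mm.
Ratio = 8735.3 / 500.90 ≈ 17.4.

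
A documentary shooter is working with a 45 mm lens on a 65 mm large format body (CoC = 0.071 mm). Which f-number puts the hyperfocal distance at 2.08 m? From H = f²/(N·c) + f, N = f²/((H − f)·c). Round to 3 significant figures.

f/14

Rearrange H = f²/(N·c) + f for N: N = f² / ((H − f)·c).
N = 45² / ((2080 − 45) × 0.071) = 2025 / 144.5 ≈ 14.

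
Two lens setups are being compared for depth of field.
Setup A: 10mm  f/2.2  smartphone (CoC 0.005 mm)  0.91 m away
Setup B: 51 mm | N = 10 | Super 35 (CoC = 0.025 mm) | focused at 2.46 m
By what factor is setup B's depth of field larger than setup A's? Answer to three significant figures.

6.62

Setup A: H = 10²/(2.2×0.005) + 10 ≈ 9100.9 mm; DoF = Df − Dn = 1009.99 − 828.03 ≈ 181.96 mm.
Setup B: H = 51²/(10×0.025) + 51 ≈ 10455.0 mm; DoF = Df − Dn = 3201.2 − 1997.5 ≈ 1203.7 mm.
Ratio = 1203.7 / 181.96 ≈ 6.62.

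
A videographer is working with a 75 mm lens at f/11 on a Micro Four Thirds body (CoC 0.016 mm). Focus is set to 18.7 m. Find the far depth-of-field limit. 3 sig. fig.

44.8 m

Hyperfocal distance H = f²/(N·c) + f = 75²/(11 × 0.016) + 75 = 5625/0.176 + 75 ≈ 32035.2 mm ≈ 32.04 m.
Far limit Df = s·(H − f)/(H − s) = 18700 × (32035.2 − 75) / (32035.2 − 18700) = 18700 × 31960.2 / 13335.2 ≈ 44818 mm ≈ 44.8 m.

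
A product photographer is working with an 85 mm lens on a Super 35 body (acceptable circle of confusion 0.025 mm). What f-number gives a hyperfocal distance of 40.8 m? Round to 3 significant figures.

Rearrange H = f²/(N·c) + f for N: N = f² / ((H − f)·c).
N = 85² / ((40800 − 85) × 0.025) = 7225 / 1018 ≈ 7.10.

f/7.10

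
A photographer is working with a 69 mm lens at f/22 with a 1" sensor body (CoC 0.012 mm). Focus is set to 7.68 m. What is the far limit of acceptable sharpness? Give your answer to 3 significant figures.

Hyperfocal distance H = f²/(N·c) + f = 69²/(22 × 0.012) + 69 = 4761/0.264 + 69 ≈ 18103.1 mm ≈ 18.10 m.
Far limit Df = s·(H − f)/(H − s) = 7680 × (18103.1 − 69) / (18103.1 − 7680) = 7680 × 18034.1 / 10423.1 ≈ 13288 mm ≈ 13.3 m.

13.3 m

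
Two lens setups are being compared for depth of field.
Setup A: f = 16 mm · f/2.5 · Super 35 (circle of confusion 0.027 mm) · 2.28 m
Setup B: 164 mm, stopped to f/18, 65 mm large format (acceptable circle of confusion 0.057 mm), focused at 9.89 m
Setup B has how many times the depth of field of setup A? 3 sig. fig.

2.01

Setup A: H = 16²/(2.5×0.027) + 16 ≈ 3808.6 mm; DoF = Df − Dn = 5656.9 − 1427.7 ≈ 4229.2 mm.
Setup B: H = 164²/(18×0.057) + 164 ≈ 26378.4 mm; DoF = Df − Dn = 15723.8 − 7213.6 ≈ 8510.2 mm.
Ratio = 8510.2 / 4229.2 ≈ 2.01.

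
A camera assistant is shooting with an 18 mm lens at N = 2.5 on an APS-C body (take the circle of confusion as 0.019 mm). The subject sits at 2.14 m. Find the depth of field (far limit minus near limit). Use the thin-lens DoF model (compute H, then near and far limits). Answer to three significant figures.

1.47 m

Hyperfocal distance H = f²/(N·c) + f = 18²/(2.5 × 0.019) + 18 = 324/0.0475 + 18 ≈ 6839.1 mm ≈ 6.839 m.
Near limit Dn = s·(H − f)/(H + s − 2f) = 2140 × (6839.1 − 18) / (6839.1 + 2140 − 2 × 18) = 2140 × 6821.1 / 8943.1 ≈ 1632.2 mm.
Far limit Df = s·(H − f)/(H − s) = 2140 × (6839.1 − 18) / (6839.1 − 2140) = 2140 × 6821.1 / 4699.1 ≈ 3106.4 mm.
Depth of field = Df − Dn = 3106.4 − 1632.2 ≈ 1474.2 mm ≈ 1.47 m.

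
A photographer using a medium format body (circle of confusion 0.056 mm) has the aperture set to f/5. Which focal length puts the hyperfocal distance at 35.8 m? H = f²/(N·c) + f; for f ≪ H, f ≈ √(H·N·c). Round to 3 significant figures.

100 mm

From H = f²/(N·c) + f, with f ≪ H: f ≈ √(H·N·c) = √(35800 × 5 × 0.056) = √10024 ≈ 100.1 mm.
The +f correction barely moves this — solving exactly, f² + N·c·f − N·c·H = 0 ⇒ f = (−N·c + √((N·c)² + 4·N·c·H))/2 = (−0.28 + √40096)/2 ≈ 99.980 mm, so f ≈ 100 mm.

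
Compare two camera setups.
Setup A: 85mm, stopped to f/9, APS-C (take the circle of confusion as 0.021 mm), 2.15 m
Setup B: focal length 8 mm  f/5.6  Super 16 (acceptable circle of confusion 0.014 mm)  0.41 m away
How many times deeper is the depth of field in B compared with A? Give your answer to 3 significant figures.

Setup A: H = 85²/(9×0.021) + 85 ≈ 38312.5 mm; DoF = Df − Dn = 2272.77 − 2039.81 ≈ 232.96 mm.
Setup B: H = 8²/(5.6×0.014) + 8 ≈ 824.3 mm; DoF = Df − Dn = 807.80 − 274.72 ≈ 533.08 mm.
Ratio = 533.08 / 232.96 ≈ 2.29.

2.29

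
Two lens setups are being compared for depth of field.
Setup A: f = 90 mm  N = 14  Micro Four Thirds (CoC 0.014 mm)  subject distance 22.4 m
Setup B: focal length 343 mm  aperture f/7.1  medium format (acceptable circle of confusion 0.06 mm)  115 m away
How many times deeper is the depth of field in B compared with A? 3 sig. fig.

Setup A: H = 90²/(14×0.014) + 90 ≈ 41416.5 mm; DoF = Df − Dn = 48679 − 14547 ≈ 34132 mm.
Setup B: H = 343²/(7.1×0.06) + 343 ≈ 276514.4 mm; DoF = Df − Dn = 196637 − 81263 ≈ 115374 mm.
Ratio = 115374 / 34132 ≈ 3.38.

3.38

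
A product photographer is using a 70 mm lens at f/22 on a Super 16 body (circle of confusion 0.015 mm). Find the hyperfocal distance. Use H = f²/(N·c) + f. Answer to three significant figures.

14.9 m

Hyperfocal distance H = f²/(N·c) + f = 70²/(22 × 0.015) + 70 = 4900/0.33 + 70 ≈ 14918.5 mm ≈ 14.9 m.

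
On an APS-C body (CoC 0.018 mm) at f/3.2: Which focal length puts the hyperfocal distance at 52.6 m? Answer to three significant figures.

55.0 mm

From H = f²/(N·c) + f, with f ≪ H: f ≈ √(H·N·c) = √(52600 × 3.2 × 0.018) = √3029.8 ≈ 55.04 mm.
The +f correction barely moves this — solving exactly, f² + N·c·f − N·c·H = 0 ⇒ f = (−N·c + √((N·c)² + 4·N·c·H))/2 = (−0.0576 + √12119)/2 ≈ 55.014 mm, so f ≈ 55.0 mm.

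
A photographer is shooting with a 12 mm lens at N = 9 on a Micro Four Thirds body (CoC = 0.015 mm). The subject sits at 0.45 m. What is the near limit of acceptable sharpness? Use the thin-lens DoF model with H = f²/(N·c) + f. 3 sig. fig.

Hyperfocal distance H = f²/(N·c) + f = 12²/(9 × 0.015) + 12 = 144/0.135 + 12 ≈ 1078.7 mm ≈ 1.079 m.
Near limit Dn = s·(H − f)/(H + s − 2f) = 450 × (1078.7 − 12) / (1078.7 + 450 − 2 × 12) = 450 × 1066.7 / 1504.7 ≈ 319.01 mm.

319 mm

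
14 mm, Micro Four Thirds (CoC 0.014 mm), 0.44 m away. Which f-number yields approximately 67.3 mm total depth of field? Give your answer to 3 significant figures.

f/2.50

Write h = H − f = f²/(N·c). The thin-lens limits are Dn = s·h/(h + (s−f)) and Df = s·h/(h − (s−f)), so DoF = Df − Dn = 2·s·(s−f)·h / (h² − (s−f)²).
That is a quadratic in h: DoF·h² − 2·s·(s−f)·h − DoF·(s−f)² = 0 ⇒ h = (s−f)·(s + √(s² + DoF²)) / DoF = 426 × (440 + √(440² + 67.3²)) / 67.3 = 426 × (440 + 445.117) / 67.3 ≈ 5602.7 mm.
Then N = f²/(c·h) = 14² / (0.014 × 5602.7) = 196 / 78.437 ≈ 2.50.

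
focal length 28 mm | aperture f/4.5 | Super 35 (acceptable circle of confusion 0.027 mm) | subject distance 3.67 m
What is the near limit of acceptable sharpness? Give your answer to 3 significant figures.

Hyperfocal distance H = f²/(N·c) + f = 28²/(4.5 × 0.027) + 28 = 784/0.1215 + 28 ≈ 6480.7 mm ≈ 6.481 m.
Near limit Dn = s·(H − f)/(H + s − 2f) = 3670 × (6480.7 − 28) / (6480.7 + 3670 − 2 × 28) = 3670 × 6452.7 / 10094.7 ≈ 2345.9 mm ≈ 2.35 m.

2.35 m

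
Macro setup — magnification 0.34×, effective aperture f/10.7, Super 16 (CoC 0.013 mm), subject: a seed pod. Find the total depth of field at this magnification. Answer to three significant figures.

2.41 mm

At magnification m, DoF ≈ 2·N_eff·c/m² = 2 × 10.7 × 0.013 / 0.34² = 0.2782 / 0.1156 ≈ 2.41 mm.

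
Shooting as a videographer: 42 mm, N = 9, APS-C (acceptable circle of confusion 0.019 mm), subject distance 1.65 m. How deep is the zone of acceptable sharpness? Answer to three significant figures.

Hyperfocal distance H = f²/(N·c) + f = 42²/(9 × 0.019) + 42 = 1764/0.171 + 42 ≈ 10357.8 mm ≈ 10.36 m.
Near limit Dn = s·(H − f)/(H + s − 2f) = 1650 × (10357.8 − 42) / (10357.8 + 1650 − 2 × 42) = 1650 × 10315.8 / 11923.8 ≈ 1427.49 mm.
Far limit Df = s·(H − f)/(H − s) = 1650 × (10357.8 − 42) / (10357.8 − 1650) = 1650 × 10315.8 / 8707.8 ≈ 1954.69 mm.
Depth of field = Df − Dn = 1954.69 − 1427.49 ≈ 527.20 mm ≈ 0.527 m.

0.527 m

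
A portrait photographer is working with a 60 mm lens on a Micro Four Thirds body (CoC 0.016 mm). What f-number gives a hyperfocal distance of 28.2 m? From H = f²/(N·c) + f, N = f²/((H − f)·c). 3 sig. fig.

Rearrange H = f²/(N·c) + f for N: N = f² / ((H − f)·c).
N = 60² / ((28200 − 60) × 0.016) = 3600 / 450.2 ≈ 8.

f/8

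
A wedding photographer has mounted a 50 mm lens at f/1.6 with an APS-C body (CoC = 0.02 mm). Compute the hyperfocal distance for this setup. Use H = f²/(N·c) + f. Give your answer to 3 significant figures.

78.2 m

Hyperfocal distance H = f²/(N·c) + f = 50²/(1.6 × 0.02) + 50 = 2500/0.032 + 50 ≈ 78175.0 mm ≈ 78.2 m.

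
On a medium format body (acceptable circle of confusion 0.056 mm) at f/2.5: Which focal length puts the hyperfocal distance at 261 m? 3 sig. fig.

From H = f²/(N·c) + f, with f ≪ H: f ≈ √(H·N·c) = √(261000 × 2.5 × 0.056) = √36540 ≈ 191.2 mm.
The +f correction barely moves this — solving exactly, f² + N·c·f − N·c·H = 0 ⇒ f = (−N·c + √((N·c)² + 4·N·c·H))/2 = (−0.14 + √146160)/2 ≈ 191.08 mm, so f ≈ 191 mm.

191 mm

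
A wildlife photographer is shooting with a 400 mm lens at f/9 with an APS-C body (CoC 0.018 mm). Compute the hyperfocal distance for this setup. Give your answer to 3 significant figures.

Hyperfocal distance H = f²/(N·c) + f = 400²/(9 × 0.018) + 400 = 160000/0.162 + 400 ≈ 988054.3 mm ≈ 988 m.

988 m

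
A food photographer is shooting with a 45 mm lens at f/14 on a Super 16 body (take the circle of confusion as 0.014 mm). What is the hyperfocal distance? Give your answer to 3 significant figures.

10.4 m

Hyperfocal distance H = f²/(N·c) + f = 45²/(14 × 0.014) + 45 = 2025/0.196 + 45 ≈ 10376.6 mm ≈ 10.4 m.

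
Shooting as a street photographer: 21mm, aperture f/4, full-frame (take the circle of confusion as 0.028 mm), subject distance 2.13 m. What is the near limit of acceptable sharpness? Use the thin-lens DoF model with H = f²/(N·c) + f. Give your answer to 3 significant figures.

1.39 m

Hyperfocal distance H = f²/(N·c) + f = 21²/(4 × 0.028) + 21 = 441/0.112 + 21 ≈ 3958.5 mm ≈ 3.958 m.
Near limit Dn = s·(H − f)/(H + s − 2f) = 2130 × (3958.5 − 21) / (3958.5 + 2130 − 2 × 21) = 2130 × 3937.5 / 6046.5 ≈ 1387.1 mm ≈ 1.39 m.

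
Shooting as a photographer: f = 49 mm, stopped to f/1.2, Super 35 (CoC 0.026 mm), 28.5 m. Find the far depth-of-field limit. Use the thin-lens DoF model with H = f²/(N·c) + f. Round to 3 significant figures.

45.2 m

Hyperfocal distance H = f²/(N·c) + f = 49²/(1.2 × 0.026) + 49 = 2401/0.0312 + 49 ≈ 77004.1 mm ≈ 77.00 m.
Far limit Df = s·(H − f)/(H − s) = 28500 × (77004.1 − 49) / (77004.1 − 28500) = 28500 × 76955.1 / 48504.1 ≈ 45217 mm ≈ 45.2 m.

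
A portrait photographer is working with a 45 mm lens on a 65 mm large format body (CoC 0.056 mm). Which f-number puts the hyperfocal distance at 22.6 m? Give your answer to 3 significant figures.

f/1.60

Rearrange H = f²/(N·c) + f for N: N = f² / ((H − f)·c).
N = 45² / ((22600 − 45) × 0.056) = 2025 / 1263 ≈ 1.60.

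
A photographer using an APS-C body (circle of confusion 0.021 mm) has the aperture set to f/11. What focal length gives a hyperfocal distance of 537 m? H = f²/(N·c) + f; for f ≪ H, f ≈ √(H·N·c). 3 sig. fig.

From H = f²/(N·c) + f, with f ≪ H: f ≈ √(H·N·c) = √(537000 × 11 × 0.021) = √124047 ≈ 352.2 mm.
The +f correction barely moves this — solving exactly, f² + N·c·f − N·c·H = 0 ⇒ f = (−N·c + √((N·c)² + 4·N·c·H))/2 = (−0.231 + √496188)/2 ≈ 352.09 mm, so f ≈ 352 mm.

352 mm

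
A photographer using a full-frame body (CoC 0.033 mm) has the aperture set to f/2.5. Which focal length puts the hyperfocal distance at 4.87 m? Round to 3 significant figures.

20.0 mm

From H = f²/(N·c) + f, with f ≪ H: f ≈ √(H·N·c) = √(4870 × 2.5 × 0.033) = √401.78 ≈ 20.04 mm.
The +f correction barely moves this — solving exactly, f² + N·c·f − N·c·H = 0 ⇒ f = (−N·c + √((N·c)² + 4·N·c·H))/2 = (−0.0825 + √1607.1)/2 ≈ 20.003 mm, so f ≈ 20.0 mm.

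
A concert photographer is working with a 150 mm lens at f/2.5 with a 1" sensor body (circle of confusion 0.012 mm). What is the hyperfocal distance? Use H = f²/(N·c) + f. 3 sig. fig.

750 m

Hyperfocal distance H = f²/(N·c) + f = 150²/(2.5 × 0.012) + 150 = 22500/0.03 + 150 ≈ 750150.0 mm ≈ 750 m.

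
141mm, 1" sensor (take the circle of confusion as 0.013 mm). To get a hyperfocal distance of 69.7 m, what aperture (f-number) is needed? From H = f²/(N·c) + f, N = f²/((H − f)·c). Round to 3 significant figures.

Rearrange H = f²/(N·c) + f for N: N = f² / ((H − f)·c).
N = 141² / ((69700 − 141) × 0.013) = 19881 / 904.3 ≈ 22.

f/22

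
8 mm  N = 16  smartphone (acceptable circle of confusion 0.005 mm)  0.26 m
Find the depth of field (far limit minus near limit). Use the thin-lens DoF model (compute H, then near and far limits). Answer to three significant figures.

182 mm

Hyperfocal distance H = f²/(N·c) + f = 8²/(16 × 0.005) + 8 = 64/0.08 + 8 ≈ 808.0 mm ≈ 0.808 m.
Near limit Dn = s·(H − f)/(H + s − 2f) = 260 × (808.0 − 8) / (808.0 + 260 − 2 × 8) = 260 × 800.0 / 1052.0 ≈ 197.72 mm.
Far limit Df = s·(H − f)/(H − s) = 260 × (808.0 − 8) / (808.0 − 260) = 260 × 800.0 / 548.0 ≈ 379.56 mm.
Depth of field = Df − Dn = 379.56 − 197.72 ≈ 181.84 mm.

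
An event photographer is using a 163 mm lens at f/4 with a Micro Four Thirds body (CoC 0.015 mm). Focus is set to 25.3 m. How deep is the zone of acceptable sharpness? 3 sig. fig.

2.88 m

Hyperfocal distance H = f²/(N·c) + f = 163²/(4 × 0.015) + 163 = 26569/0.06 + 163 ≈ 442979.7 mm ≈ 443.0 m.
Near limit Dn = s·(H − f)/(H + s − 2f) = 25300 × (442979.7 − 163) / (442979.7 + 25300 − 2 × 163) = 25300 × 442816.7 / 467953.7 ≈ 23941.0 mm.
Far limit Df = s·(H − f)/(H − s) = 25300 × (442979.7 − 163) / (442979.7 − 25300) = 25300 × 442816.7 / 417679.7 ≈ 26822.6 mm.
Depth of field = Df − Dn = 26822.6 − 23941.0 ≈ 2881.6 mm ≈ 2.88 m.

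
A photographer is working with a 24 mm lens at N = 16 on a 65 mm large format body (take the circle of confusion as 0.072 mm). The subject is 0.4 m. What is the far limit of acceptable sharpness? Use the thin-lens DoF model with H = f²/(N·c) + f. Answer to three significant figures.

1.61 m

Hyperfocal distance H = f²/(N·c) + f = 24²/(16 × 0.072) + 24 = 576/1.152 + 24 ≈ 524.0 mm ≈ 0.524 m.
Far limit Df = s·(H − f)/(H − s) = 400 × (524.0 − 24) / (524.0 − 400) = 400 × 500.0 / 124.0 ≈ 1612.9 mm ≈ 1.61 m.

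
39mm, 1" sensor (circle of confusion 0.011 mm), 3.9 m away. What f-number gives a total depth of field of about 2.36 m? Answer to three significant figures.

f/9.99

Write h = H − f = f²/(N·c). The thin-lens limits are Dn = s·h/(h + (s−f)) and Df = s·h/(h − (s−f)), so DoF = Df − Dn = 2·s·(s−f)·h / (h² − (s−f)²).
That is a quadratic in h: DoF·h² − 2·s·(s−f)·h − DoF·(s−f)² = 0 ⇒ h = (s−f)·(s + √(s² + DoF²)) / DoF = 3861 × (3900 + √(3900² + 2360²)) / 2360 = 3861 × (3900 + 4558.46) / 2360 ≈ 13838 mm.
Then N = f²/(c·h) = 39² / (0.011 × 13838) = 1521 / 152.22 ≈ 9.99.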